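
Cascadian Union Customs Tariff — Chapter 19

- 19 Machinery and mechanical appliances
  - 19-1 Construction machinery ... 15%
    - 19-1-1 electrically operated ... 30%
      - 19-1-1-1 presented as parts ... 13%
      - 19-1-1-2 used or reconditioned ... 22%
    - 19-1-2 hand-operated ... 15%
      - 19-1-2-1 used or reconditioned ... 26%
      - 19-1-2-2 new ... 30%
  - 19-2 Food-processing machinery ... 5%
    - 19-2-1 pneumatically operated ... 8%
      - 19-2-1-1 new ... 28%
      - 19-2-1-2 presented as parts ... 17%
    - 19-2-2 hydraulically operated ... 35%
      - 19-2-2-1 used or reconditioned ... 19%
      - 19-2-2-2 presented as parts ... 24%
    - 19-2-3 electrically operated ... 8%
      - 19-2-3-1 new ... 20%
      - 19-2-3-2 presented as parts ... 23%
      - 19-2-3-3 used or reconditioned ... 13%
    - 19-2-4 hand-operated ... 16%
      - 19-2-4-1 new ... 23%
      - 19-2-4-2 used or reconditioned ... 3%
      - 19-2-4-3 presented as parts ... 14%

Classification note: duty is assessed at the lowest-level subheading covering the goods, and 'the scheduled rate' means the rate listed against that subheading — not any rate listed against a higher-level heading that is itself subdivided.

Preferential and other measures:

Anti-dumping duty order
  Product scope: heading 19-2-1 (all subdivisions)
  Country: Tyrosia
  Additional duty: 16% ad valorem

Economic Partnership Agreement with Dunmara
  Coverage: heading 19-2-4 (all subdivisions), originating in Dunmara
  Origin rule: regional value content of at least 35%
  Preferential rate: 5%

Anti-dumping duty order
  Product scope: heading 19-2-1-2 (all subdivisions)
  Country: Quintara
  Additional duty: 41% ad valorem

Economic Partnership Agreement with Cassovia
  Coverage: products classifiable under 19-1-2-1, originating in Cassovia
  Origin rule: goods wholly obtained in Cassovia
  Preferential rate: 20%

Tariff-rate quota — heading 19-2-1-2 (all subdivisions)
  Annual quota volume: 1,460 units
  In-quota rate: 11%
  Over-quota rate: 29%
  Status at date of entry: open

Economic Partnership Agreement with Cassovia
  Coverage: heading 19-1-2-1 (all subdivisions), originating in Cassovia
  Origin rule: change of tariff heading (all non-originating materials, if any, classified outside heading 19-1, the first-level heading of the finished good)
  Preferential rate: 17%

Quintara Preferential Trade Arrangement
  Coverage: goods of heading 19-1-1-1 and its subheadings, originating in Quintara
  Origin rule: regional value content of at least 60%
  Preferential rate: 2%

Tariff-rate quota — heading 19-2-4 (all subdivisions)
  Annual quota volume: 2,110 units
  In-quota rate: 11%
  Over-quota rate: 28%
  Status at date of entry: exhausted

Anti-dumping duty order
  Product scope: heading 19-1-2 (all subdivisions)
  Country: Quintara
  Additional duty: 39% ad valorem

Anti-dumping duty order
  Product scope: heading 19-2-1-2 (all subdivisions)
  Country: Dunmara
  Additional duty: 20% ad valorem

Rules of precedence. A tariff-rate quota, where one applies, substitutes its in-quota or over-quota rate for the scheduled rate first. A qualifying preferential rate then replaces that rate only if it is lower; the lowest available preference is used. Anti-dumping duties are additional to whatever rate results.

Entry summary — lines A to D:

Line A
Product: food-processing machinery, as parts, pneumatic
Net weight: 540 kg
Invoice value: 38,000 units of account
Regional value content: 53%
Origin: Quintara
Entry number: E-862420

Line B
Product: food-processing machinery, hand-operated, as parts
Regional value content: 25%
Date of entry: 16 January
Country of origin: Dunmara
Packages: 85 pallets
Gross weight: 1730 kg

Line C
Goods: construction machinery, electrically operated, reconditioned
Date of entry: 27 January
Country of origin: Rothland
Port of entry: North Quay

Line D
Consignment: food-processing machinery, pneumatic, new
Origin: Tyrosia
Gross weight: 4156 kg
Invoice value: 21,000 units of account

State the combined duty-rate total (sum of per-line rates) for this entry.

146%

Line A: food-processing → 19-2; pneumatic → 19-2-1; as parts → 19-2-1-2. Scheduled 17%. quota on 19-2-1-2 open → in-quota 11%; Quintara agreement on 19-1-1-1: 19-2-1-2 not covered; anti-dumping (Quintara, 19-2-1-2): +41%; total 11% + 41% = 52%. → 52%.
Line B: food-processing → 19-2; hand-operated → 19-2-4; as parts → 19-2-4-3. Scheduled 14%. quota on 19-2-4 exhausted → over-quota 28%; Dunmara agreement on 19-2-4: RVC < 35%. → 28%.
Line C: construction → 19-1; electrically operated → 19-1-1; reconditioned → 19-1-1-2. Scheduled 22%. No special measure applies. → 22%.
Line D: food-processing → 19-2; pneumatic → 19-2-1; new → 19-2-1-1. Scheduled 28%. anti-dumping (Tyrosia, 19-2-1): +16%; total 28% + 16% = 44%. → 44%.
Sum: 52% + 28% + 22% + 44% = 146%.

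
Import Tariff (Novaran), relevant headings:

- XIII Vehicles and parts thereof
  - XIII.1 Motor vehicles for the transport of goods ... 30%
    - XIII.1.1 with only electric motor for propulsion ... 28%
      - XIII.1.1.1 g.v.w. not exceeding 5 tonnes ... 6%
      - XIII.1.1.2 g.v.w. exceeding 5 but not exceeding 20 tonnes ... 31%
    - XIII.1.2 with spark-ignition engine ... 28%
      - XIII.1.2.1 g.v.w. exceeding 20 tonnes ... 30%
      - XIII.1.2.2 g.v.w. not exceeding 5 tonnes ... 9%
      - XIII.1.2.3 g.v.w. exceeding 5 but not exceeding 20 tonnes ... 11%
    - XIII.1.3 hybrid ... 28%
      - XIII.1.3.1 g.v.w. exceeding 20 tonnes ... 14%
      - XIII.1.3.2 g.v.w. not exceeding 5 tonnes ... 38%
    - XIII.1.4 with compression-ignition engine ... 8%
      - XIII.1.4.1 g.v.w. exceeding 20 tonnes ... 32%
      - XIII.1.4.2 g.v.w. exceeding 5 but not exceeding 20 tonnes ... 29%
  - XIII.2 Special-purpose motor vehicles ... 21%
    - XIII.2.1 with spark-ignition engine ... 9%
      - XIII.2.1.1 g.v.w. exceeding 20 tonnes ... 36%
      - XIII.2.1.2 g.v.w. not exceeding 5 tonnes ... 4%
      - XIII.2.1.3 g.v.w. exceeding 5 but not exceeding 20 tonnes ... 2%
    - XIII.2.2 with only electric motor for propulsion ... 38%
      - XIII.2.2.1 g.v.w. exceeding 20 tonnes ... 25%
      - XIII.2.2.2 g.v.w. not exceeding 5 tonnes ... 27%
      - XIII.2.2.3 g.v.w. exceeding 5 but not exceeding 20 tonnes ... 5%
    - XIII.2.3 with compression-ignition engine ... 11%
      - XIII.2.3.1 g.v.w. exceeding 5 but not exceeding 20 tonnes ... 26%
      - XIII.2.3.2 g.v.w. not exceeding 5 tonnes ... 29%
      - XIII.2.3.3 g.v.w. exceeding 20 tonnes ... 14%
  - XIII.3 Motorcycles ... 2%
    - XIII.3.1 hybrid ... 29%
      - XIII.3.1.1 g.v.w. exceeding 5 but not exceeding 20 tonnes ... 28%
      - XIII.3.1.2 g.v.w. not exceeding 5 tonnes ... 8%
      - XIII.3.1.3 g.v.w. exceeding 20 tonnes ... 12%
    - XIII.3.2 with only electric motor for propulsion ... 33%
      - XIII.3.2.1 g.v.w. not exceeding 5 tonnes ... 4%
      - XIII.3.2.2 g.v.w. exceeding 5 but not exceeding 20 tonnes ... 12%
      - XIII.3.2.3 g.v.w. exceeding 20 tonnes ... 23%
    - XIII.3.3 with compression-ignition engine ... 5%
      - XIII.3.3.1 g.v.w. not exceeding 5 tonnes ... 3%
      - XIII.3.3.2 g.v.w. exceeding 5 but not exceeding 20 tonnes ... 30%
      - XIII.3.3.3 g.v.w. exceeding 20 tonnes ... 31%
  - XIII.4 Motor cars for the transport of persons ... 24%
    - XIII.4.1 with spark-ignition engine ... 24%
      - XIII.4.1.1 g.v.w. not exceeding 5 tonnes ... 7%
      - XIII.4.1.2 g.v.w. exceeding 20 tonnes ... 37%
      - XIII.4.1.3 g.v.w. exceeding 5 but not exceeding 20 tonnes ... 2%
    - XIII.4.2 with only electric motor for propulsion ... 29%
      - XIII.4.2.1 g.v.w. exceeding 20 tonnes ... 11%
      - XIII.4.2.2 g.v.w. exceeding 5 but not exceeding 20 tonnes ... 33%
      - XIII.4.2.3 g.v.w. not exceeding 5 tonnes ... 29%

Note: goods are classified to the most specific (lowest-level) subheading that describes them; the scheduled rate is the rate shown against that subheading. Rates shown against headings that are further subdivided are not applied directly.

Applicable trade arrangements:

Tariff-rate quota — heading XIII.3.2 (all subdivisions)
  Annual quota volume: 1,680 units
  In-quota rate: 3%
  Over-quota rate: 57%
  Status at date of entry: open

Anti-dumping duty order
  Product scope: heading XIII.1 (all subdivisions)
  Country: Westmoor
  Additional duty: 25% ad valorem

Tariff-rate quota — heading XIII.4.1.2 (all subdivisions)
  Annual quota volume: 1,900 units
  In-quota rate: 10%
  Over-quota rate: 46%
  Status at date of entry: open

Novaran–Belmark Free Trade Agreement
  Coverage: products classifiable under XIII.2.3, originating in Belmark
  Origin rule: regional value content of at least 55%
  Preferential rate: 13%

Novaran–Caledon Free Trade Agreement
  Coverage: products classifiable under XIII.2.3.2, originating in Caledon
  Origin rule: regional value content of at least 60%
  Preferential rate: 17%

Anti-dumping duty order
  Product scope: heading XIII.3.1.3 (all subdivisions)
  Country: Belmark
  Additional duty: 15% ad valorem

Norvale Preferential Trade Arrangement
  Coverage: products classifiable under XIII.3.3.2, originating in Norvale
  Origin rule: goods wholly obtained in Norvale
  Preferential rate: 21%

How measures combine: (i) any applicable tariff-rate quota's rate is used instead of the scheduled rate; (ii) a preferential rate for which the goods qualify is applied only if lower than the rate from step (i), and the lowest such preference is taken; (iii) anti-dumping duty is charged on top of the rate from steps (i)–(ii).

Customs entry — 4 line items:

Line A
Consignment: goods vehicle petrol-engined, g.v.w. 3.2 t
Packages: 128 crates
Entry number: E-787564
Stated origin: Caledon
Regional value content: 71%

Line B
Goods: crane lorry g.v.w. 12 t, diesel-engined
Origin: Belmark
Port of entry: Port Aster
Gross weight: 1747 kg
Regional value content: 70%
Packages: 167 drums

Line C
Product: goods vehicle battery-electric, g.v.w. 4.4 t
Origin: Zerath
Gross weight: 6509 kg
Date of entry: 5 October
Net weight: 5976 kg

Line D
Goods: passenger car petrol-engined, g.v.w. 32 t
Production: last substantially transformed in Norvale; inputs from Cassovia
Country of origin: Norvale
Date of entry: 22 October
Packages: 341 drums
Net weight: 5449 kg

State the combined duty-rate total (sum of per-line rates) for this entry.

38%

Line A: goods vehicle → XIII.1; petrol-engined → XIII.1.2; g.v.w. 3.2 t → XIII.1.2.2. Scheduled 9%. Caledon agreement on XIII.2.3.2: XIII.1.2.2 not covered. → 9%.
Line B: crane lorry → XIII.2; diesel-engined → XIII.2.3; g.v.w. 12 t → XIII.2.3.1. Scheduled 26%. Belmark agreement on XIII.2.3: RVC ≥ 55% → 13% available; preferential 13%. → 13%.
Line C: goods vehicle → XIII.1; battery-electric → XIII.1.1; g.v.w. 4.4 t → XIII.1.1.1. Scheduled 6%. No special measure applies. → 6%.
Line D: passenger car → XIII.4; petrol-engined → XIII.4.1; g.v.w. 32 t → XIII.4.1.2. Scheduled 37%. quota on XIII.4.1.2 open → in-quota 10%; Norvale agreement on XIII.3.3.2: XIII.4.1.2 not covered. → 10%.
Sum: 9% + 13% + 6% + 10% = 38%.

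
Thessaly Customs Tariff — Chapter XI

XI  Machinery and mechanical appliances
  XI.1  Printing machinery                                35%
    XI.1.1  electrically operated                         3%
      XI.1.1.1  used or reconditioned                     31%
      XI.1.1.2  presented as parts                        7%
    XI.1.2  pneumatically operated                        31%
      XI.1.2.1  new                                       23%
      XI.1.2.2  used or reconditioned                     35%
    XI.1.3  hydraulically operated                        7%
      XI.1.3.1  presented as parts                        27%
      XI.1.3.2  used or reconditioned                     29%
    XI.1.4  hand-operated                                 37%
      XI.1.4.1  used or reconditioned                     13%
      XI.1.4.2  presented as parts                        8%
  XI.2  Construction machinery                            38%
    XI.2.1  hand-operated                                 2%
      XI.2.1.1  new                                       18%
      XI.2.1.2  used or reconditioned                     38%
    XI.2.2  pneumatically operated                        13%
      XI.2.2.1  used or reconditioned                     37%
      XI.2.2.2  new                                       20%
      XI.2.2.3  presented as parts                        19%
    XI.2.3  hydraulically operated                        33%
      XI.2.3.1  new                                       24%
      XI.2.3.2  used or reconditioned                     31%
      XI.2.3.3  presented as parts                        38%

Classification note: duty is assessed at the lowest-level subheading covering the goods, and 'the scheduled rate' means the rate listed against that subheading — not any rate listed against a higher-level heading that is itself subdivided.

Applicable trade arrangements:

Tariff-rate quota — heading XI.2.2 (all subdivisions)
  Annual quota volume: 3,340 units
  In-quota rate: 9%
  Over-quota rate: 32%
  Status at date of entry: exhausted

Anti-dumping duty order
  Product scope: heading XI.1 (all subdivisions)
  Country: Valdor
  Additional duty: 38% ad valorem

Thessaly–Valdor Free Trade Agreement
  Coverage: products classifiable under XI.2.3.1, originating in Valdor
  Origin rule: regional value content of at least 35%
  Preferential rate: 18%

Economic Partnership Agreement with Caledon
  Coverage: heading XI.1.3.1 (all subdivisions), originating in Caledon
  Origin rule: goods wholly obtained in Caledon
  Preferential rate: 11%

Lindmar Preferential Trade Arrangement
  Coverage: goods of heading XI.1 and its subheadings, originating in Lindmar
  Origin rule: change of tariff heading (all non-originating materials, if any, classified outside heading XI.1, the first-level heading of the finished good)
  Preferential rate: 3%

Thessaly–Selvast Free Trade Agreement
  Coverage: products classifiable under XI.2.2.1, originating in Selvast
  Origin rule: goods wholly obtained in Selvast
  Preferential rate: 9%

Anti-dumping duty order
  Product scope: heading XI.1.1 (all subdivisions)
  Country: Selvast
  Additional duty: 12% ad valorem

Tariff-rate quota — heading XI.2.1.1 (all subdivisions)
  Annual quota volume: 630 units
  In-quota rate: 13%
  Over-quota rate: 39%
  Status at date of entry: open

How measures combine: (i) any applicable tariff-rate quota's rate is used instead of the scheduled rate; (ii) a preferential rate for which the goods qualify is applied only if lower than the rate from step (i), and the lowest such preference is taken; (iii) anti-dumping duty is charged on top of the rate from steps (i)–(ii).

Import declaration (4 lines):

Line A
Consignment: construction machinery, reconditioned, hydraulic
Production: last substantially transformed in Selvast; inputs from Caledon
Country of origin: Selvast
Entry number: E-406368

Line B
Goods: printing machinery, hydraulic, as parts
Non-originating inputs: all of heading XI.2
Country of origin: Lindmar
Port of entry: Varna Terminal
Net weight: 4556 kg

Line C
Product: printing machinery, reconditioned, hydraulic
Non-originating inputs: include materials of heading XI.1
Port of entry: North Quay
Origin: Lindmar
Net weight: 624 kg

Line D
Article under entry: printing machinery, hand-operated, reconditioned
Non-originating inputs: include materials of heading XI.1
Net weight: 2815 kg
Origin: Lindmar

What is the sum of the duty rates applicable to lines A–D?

76%

Line A: construction → XI.2; hydraulic → XI.2.3; reconditioned → XI.2.3.2. Scheduled 31%. Selvast agreement on XI.2.2.1: XI.2.3.2 not covered. → 31%.
Line B: printing → XI.1; hydraulic → XI.1.3; as parts → XI.1.3.1. Scheduled 27%. Lindmar agreement on XI.1: CTH met → 3% available; preferential 3%. → 3%.
Line C: printing → XI.1; hydraulic → XI.1.3; reconditioned → XI.1.3.2. Scheduled 29%. Lindmar agreement on XI.1: CTH not met. → 29%.
Line D: printing → XI.1; hand-operated → XI.1.4; reconditioned → XI.1.4.1. Scheduled 13%. Lindmar agreement on XI.1: CTH not met. → 13%.
Sum: 31% + 3% + 29% + 13% = 76%.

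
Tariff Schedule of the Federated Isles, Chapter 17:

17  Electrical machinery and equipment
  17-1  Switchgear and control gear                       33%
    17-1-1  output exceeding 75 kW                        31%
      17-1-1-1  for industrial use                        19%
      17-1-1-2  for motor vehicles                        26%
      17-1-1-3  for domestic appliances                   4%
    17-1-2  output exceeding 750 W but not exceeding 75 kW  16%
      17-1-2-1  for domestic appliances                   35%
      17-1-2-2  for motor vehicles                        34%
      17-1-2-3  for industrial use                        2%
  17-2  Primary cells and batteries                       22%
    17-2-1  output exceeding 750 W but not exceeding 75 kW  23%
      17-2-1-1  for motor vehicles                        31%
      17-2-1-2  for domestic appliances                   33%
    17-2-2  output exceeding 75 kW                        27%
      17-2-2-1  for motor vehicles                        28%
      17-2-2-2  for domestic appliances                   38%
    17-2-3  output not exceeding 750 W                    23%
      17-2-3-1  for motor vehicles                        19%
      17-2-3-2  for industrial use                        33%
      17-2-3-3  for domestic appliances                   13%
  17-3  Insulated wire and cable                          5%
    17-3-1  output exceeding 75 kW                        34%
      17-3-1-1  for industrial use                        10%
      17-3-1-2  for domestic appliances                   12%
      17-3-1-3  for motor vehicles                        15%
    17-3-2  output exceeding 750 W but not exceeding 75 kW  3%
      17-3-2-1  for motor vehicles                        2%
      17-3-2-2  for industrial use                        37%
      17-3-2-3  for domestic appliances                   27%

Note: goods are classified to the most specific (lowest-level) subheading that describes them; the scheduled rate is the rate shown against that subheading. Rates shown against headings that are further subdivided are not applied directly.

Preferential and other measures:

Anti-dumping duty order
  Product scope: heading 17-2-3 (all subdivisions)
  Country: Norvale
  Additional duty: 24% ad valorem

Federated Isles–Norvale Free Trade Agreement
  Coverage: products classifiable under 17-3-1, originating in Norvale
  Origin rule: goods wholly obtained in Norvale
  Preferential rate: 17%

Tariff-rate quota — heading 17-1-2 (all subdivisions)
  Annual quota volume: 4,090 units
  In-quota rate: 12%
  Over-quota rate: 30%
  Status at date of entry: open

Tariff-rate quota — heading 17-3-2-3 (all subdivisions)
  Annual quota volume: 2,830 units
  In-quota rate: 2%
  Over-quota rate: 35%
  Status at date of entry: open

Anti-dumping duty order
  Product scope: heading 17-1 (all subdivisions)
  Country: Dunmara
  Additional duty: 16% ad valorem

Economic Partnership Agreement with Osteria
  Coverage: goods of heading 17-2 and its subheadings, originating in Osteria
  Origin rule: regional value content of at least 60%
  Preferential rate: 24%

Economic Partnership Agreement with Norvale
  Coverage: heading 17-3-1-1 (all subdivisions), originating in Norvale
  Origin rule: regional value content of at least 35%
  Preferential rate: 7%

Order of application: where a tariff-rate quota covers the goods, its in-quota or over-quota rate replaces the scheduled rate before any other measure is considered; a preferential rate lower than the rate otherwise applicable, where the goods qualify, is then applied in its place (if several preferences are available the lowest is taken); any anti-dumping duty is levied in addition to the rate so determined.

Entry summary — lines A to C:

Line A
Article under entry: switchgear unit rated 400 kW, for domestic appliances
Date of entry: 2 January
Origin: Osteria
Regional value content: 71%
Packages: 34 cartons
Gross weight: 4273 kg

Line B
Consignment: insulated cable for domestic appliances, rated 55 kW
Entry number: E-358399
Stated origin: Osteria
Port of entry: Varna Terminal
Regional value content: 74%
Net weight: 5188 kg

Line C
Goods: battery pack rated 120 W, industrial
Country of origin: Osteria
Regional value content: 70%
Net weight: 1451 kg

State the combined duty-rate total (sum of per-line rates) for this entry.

30%

Line A: switchgear unit → 17-1; rated 400 kW → 17-1-1; for domestic appliances → 17-1-1-3. Scheduled 4%. Osteria agreement on 17-2: 17-1-1-3 not covered. → 4%.
Line B: insulated cable → 17-3; rated 55 kW → 17-3-2; for domestic appliances → 17-3-2-3. Scheduled 27%. quota on 17-3-2-3 open → in-quota 2%; Osteria agreement on 17-2: 17-3-2-3 not covered. → 2%.
Line C: battery pack → 17-2; rated 120 W → 17-2-3; industrial → 17-2-3-2. Scheduled 33%. Osteria agreement on 17-2: RVC ≥ 60% → 24% available; preferential 24%. → 24%.
Sum: 4% + 2% + 24% = 30%.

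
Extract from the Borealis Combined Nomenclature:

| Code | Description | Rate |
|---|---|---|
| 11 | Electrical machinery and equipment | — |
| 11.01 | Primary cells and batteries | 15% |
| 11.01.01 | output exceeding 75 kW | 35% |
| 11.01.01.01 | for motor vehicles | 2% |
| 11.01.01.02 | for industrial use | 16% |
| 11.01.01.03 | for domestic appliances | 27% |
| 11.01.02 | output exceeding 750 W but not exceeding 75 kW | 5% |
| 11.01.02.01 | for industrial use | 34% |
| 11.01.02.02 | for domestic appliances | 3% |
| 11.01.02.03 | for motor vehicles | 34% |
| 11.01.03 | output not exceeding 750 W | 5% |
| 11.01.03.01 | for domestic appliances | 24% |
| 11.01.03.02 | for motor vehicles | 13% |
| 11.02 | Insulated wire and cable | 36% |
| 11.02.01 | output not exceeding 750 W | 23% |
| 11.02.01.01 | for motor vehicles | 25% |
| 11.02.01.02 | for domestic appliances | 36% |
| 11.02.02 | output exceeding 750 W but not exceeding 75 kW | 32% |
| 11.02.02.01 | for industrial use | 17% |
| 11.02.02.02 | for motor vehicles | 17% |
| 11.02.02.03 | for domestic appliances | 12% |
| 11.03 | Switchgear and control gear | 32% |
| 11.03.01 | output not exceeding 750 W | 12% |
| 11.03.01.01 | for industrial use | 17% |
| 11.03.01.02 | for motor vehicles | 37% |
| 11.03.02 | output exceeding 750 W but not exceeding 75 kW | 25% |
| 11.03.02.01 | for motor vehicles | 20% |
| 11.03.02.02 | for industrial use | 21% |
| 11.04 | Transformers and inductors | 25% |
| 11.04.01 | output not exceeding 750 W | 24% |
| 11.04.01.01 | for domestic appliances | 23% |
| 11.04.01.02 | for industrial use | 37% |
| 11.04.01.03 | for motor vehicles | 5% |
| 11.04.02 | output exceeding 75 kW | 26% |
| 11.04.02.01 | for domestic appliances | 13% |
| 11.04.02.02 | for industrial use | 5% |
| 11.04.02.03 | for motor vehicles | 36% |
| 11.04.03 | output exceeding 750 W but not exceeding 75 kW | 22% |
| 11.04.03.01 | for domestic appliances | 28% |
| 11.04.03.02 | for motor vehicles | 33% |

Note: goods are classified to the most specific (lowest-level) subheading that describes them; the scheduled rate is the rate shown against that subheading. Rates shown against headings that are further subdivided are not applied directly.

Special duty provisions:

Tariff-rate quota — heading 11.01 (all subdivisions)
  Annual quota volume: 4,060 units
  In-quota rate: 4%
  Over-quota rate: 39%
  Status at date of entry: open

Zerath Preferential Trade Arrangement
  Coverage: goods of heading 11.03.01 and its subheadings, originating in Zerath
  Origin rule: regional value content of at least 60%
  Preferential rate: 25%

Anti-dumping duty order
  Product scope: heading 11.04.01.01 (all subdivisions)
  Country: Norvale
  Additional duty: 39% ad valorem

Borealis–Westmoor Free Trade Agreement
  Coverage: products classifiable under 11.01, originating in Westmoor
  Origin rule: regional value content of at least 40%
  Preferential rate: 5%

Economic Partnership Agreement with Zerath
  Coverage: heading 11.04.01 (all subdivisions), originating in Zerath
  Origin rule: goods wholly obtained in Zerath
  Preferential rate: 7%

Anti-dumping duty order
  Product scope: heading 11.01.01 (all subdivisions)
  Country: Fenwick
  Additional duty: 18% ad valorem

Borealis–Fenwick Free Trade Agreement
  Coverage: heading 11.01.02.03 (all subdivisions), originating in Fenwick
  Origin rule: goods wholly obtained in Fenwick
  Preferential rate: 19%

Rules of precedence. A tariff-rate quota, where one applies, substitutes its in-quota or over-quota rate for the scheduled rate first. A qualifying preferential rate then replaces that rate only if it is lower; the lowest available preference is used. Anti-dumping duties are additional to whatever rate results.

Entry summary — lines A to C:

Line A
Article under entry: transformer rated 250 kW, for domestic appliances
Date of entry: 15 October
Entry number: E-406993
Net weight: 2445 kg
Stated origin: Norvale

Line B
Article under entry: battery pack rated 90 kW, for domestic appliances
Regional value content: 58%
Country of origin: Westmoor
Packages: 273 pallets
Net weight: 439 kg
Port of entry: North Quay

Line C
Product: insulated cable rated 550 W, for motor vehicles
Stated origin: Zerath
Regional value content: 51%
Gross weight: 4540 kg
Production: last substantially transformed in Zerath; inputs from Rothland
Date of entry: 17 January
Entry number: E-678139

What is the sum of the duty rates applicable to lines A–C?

Line A: transformer → 11.04; rated 250 kW → 11.04.02; for domestic appliances → 11.04.02.01. Scheduled 13%. No special measure applies. → 13%.
Line B: battery pack → 11.01; rated 90 kW → 11.01.01; for domestic appliances → 11.01.01.03. Scheduled 27%. quota on 11.01 open → in-quota 4%; Westmoor agreement on 11.01: RVC ≥ 40% → 5% available; preference 5% not lower than 4% → no reduction. → 4%.
Line C: insulated cable → 11.02; rated 550 W → 11.02.01; for motor vehicles → 11.02.01.01. Scheduled 25%. Zerath agreement on 11.03.01: 11.02.01.01 not covered; Zerath agreement on 11.04.01: 11.02.01.01 not covered. → 25%.
Sum: 13% + 4% + 25% = 42%.

42%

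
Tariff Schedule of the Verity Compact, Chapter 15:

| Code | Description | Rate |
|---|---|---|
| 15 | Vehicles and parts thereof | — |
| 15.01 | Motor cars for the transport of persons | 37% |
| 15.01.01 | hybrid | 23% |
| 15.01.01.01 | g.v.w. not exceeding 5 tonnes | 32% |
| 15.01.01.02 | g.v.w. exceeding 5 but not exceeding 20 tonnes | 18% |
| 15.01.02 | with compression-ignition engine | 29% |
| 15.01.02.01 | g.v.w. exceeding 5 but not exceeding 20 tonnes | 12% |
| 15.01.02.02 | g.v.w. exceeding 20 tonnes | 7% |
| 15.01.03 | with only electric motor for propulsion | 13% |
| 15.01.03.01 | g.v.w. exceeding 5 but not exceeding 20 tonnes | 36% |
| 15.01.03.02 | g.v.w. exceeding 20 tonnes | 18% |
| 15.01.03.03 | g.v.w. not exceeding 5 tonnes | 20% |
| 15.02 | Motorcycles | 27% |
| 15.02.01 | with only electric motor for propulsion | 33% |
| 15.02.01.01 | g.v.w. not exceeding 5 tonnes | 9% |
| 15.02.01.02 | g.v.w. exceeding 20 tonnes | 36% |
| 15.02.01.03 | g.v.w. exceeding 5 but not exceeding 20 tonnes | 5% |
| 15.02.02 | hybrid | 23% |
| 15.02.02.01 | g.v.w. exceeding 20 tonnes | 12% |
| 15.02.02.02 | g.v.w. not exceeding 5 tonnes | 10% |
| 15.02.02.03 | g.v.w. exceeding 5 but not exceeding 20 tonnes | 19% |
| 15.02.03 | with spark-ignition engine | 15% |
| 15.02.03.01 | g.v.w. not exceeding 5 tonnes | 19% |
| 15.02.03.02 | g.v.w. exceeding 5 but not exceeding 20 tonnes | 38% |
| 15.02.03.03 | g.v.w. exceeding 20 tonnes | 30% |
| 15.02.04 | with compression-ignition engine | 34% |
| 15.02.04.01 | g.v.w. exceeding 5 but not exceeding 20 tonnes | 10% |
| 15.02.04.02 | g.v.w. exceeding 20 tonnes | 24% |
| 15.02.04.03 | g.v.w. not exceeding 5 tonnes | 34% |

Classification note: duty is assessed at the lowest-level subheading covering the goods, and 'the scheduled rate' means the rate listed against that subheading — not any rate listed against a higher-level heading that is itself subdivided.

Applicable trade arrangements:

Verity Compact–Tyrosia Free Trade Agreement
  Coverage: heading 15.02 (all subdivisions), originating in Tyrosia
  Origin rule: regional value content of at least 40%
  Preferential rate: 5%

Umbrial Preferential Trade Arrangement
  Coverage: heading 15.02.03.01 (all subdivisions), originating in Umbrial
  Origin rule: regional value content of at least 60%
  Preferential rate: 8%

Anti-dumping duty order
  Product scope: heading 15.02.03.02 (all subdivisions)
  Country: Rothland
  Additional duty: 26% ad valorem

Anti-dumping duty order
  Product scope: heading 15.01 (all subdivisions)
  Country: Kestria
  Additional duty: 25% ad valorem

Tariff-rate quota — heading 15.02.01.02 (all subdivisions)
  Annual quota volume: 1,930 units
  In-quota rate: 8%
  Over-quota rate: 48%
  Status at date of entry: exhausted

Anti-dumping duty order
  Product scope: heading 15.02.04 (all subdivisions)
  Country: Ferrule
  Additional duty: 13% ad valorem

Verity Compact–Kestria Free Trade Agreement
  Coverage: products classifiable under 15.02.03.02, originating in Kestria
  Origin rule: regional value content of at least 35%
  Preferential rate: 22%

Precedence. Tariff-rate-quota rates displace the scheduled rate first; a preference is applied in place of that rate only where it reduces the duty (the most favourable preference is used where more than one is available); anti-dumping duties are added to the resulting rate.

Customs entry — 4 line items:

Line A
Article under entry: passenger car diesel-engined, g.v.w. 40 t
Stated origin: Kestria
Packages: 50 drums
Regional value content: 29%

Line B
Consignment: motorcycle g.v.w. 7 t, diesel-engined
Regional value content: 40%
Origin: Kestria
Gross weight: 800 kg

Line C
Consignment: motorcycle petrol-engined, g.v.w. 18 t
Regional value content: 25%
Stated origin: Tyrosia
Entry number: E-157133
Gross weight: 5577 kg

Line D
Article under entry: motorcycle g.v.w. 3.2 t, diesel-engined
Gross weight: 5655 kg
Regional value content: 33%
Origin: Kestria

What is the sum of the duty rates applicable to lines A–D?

114%

Line A: passenger car → 15.01; diesel-engined → 15.01.02; g.v.w. 40 t → 15.01.02.02. Scheduled 7%. Kestria agreement on 15.02.03.02: 15.01.02.02 not covered; anti-dumping (Kestria, 15.01): +25%; total 7% + 25% = 32%. → 32%.
Line B: motorcycle → 15.02; diesel-engined → 15.02.04; g.v.w. 7 t → 15.02.04.01. Scheduled 10%. Kestria agreement on 15.02.03.02: 15.02.04.01 not covered. → 10%.
Line C: motorcycle → 15.02; petrol-engined → 15.02.03; g.v.w. 18 t → 15.02.03.02. Scheduled 38%. Tyrosia agreement on 15.02: RVC < 40%. → 38%.
Line D: motorcycle → 15.02; diesel-engined → 15.02.04; g.v.w. 3.2 t → 15.02.04.03. Scheduled 34%. Kestria agreement on 15.02.03.02: 15.02.04.03 not covered. → 34%.
Sum: 32% + 10% + 38% + 34% = 114%.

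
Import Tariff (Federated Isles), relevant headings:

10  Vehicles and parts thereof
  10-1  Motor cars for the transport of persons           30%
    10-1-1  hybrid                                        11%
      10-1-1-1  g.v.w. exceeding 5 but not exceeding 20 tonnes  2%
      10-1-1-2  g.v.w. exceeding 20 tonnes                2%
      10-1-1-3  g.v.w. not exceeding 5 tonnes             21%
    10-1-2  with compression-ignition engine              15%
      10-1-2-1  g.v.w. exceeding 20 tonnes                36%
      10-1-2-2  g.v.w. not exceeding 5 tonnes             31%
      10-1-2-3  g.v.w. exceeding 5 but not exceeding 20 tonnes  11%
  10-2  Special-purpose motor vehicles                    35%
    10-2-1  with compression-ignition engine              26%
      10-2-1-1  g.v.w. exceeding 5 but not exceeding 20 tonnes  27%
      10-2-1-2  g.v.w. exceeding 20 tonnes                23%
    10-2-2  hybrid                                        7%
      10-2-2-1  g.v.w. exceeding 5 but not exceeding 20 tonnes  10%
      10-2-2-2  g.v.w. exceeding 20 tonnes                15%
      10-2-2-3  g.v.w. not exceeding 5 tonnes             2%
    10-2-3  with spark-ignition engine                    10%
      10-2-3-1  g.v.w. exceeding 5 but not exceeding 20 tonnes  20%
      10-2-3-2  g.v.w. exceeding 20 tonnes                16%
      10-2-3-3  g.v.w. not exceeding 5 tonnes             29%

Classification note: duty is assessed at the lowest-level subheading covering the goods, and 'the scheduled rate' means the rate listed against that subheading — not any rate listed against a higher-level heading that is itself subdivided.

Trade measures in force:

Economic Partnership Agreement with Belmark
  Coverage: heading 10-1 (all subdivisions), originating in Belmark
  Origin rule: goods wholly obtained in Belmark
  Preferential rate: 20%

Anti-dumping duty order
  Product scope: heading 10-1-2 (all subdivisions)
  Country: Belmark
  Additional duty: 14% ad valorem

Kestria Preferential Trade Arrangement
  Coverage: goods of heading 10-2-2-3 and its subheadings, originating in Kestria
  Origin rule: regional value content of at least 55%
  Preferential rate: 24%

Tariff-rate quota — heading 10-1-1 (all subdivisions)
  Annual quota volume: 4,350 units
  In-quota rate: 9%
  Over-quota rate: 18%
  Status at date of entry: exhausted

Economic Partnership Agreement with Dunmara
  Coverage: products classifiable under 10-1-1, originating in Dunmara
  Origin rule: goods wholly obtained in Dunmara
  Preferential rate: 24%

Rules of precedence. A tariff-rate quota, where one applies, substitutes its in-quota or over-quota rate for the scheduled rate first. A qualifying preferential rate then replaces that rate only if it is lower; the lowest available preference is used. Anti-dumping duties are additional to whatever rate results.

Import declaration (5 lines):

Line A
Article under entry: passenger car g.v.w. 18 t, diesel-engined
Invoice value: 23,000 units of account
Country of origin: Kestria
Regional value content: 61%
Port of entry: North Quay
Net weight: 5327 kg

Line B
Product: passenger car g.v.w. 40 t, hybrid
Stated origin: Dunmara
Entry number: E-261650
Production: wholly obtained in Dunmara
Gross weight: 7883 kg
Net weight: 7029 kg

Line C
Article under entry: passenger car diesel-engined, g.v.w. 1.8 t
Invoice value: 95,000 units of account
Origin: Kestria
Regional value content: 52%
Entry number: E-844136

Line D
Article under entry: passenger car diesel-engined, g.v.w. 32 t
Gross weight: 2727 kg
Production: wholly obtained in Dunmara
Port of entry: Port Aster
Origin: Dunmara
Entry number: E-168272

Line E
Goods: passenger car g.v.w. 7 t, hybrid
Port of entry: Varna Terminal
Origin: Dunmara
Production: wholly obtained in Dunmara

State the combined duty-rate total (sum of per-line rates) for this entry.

Line A: passenger car → 10-1; diesel-engined → 10-1-2; g.v.w. 18 t → 10-1-2-3. Scheduled 11%. Kestria agreement on 10-2-2-3: 10-1-2-3 not covered. → 11%.
Line B: passenger car → 10-1; hybrid → 10-1-1; g.v.w. 40 t → 10-1-1-2. Scheduled 2%. quota on 10-1-1 exhausted → over-quota 18%; Dunmara agreement on 10-1-1: wholly obtained → 24% available; preference 24% not lower than 18% → no reduction. → 18%.
Line C: passenger car → 10-1; diesel-engined → 10-1-2; g.v.w. 1.8 t → 10-1-2-2. Scheduled 31%. Kestria agreement on 10-2-2-3: 10-1-2-2 not covered. → 31%.
Line D: passenger car → 10-1; diesel-engined → 10-1-2; g.v.w. 32 t → 10-1-2-1. Scheduled 36%. Dunmara agreement on 10-1-1: 10-1-2-1 not covered. → 36%.
Line E: passenger car → 10-1; hybrid → 10-1-1; g.v.w. 7 t → 10-1-1-1. Scheduled 2%. quota on 10-1-1 exhausted → over-quota 18%; Dunmara agreement on 10-1-1: wholly obtained → 24% available; preference 24% not lower than 18% → no reduction. → 18%.
Sum: 11% + 18% + 31% + 36% + 18% = 114%.

114%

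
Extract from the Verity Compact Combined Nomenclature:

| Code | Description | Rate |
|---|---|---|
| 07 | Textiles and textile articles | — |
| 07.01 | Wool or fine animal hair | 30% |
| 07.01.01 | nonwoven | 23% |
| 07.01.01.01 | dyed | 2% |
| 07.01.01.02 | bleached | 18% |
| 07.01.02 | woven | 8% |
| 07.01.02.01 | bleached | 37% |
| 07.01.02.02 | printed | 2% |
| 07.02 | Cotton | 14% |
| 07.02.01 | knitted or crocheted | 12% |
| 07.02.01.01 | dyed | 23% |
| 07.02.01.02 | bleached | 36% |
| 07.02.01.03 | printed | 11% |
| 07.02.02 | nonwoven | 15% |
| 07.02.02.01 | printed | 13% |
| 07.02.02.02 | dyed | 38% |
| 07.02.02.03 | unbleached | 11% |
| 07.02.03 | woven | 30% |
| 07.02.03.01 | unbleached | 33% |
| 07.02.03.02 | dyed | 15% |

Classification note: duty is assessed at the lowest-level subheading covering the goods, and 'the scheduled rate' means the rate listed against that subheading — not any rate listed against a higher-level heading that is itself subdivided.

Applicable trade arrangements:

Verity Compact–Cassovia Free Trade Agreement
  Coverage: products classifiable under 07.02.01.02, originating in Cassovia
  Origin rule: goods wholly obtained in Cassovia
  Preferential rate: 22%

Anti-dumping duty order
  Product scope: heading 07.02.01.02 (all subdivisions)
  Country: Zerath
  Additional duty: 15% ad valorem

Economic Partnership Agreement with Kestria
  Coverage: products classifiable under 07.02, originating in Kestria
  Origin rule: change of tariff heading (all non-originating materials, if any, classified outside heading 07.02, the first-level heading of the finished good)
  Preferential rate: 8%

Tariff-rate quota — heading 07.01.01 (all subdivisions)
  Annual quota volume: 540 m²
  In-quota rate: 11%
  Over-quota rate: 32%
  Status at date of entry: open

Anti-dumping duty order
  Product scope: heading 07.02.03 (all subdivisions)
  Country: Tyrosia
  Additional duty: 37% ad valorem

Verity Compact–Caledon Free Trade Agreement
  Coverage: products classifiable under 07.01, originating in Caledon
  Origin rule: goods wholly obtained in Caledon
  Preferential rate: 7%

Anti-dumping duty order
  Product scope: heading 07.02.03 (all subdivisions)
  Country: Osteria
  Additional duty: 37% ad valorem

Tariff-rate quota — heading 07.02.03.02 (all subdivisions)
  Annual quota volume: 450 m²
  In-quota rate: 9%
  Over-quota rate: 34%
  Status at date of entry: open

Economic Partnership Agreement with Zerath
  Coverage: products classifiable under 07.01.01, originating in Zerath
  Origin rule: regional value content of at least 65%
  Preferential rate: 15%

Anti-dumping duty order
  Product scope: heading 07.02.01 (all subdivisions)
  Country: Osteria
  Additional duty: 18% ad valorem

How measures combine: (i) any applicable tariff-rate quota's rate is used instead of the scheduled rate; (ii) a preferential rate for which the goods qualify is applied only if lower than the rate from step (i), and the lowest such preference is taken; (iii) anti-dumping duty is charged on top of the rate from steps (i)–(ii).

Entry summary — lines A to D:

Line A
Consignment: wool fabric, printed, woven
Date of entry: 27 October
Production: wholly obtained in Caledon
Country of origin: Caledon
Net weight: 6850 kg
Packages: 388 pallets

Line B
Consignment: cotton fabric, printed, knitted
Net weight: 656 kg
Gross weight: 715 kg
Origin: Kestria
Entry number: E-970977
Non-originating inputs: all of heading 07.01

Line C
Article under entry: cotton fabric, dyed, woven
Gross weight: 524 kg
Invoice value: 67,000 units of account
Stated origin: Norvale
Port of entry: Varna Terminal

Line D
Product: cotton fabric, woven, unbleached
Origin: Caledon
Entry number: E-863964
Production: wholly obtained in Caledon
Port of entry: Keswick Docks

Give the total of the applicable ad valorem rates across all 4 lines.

Line A: wool → 07.01; woven → 07.01.02; printed → 07.01.02.02. Scheduled 2%. Caledon agreement on 07.01: wholly obtained → 7% available; preference 7% not lower than 2% → no reduction. → 2%.
Line B: cotton → 07.02; knitted → 07.02.01; printed → 07.02.01.03. Scheduled 11%. Kestria agreement on 07.02: CTH met → 8% available; preferential 8%. → 8%.
Line C: cotton → 07.02; woven → 07.02.03; dyed → 07.02.03.02. Scheduled 15%. quota on 07.02.03.02 open → in-quota 9%. → 9%.
Line D: cotton → 07.02; woven → 07.02.03; unbleached → 07.02.03.01. Scheduled 33%. Caledon agreement on 07.01: 07.02.03.01 not covered. → 33%.
Sum: 2% + 8% + 9% + 33% = 52%.

52%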